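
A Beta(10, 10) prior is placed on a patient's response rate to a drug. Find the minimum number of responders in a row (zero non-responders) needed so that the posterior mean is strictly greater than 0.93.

After k responders and 0 non-responders the posterior is Beta(10+k, 10), with mean (10+k)/(10+10+k).
Set (10+k)/(20+k) > 0.93 and solve: k > (0.93·20 − 10)/(1 − 0.93) = 122.857.
The smallest integer exceeding 122.857 is 123, and checking k=123: (133)/(143) = 0.9301 > 0.93.

k = 123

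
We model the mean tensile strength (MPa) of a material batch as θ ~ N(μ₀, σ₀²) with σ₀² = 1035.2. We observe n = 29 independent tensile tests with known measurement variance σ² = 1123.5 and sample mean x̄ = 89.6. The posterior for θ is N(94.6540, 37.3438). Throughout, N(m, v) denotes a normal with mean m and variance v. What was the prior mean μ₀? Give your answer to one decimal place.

μ₀ = 229.7

The posterior mean is a precision-weighted average: μ_n = (τ₀μ₀ + τ_data·x̄)/(τ₀+τ_data), with τ₀=1/σ₀² and τ_data=n/σ².
Here τ₀ = 1/1035.2 = 0.000966 and τ_data = 29/1123.5 = 0.025812, so τ_n = 0.026778.
Rearranging for μ₀: μ₀ = (μ_n·τ_n − τ_data·x̄)/τ₀ = (94.6540·0.026778 − 0.025812·89.6) / 0.000966 = 0.221890/0.000966 ≈ 229.7.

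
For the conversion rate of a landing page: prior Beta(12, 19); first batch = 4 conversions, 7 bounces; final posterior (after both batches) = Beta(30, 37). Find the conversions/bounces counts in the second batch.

Because Beta–binomial updating is additive in the counts, the combined data contributed (α_post−α_prior, β_post−β_prior) successes and failures.
Total across both batches: 30−12=18 conversions, 37−19=18 bounces.
Subtract the first batch: 18−4=14 conversions and 18−7=11 bounces.

14 conversions and 11 bounces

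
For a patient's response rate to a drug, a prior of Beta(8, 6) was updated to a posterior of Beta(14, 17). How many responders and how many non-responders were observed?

A Beta(a, b) prior with s successes and f failures in binomial data gives a Beta(a+s, b+f) posterior.
Match parameters: s=14−8=6, f=17−6=11.

6 responders and 11 non-responders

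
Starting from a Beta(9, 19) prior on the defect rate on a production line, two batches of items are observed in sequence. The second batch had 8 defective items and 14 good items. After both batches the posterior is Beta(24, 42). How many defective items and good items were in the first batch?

7 defective items and 9 good items

Because Beta–binomial updating is additive in the counts, the combined data contributed (α_post−α_prior, β_post−β_prior) successes and failures.
Total across both batches: 24−9=15 defective items, 42−19=23 good items.
Subtract the second batch: 15−8=7 defective items and 23−14=9 good items.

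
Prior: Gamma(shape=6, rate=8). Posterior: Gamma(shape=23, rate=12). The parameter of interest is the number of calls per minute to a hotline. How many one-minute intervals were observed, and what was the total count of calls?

Gamma–Poisson conjugacy: posterior shape = α + Σxᵢ, posterior rate = β + n.
Matching: Σxᵢ = 23 − 6 = 17 and n = 12 − 8 = 4.

n = 4 one-minute intervals with total 17 calls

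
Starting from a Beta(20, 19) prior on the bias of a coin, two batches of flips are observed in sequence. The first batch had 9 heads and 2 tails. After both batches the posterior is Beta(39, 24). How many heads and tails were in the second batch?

Because Beta–binomial updating is additive in the counts, the combined data contributed (α_post−α_prior, β_post−β_prior) successes and failures.
Total across both batches: 39−20=19 heads, 24−19=5 tails.
Subtract the first batch: 19−9=10 heads and 5−2=3 tails.

10 heads and 3 tails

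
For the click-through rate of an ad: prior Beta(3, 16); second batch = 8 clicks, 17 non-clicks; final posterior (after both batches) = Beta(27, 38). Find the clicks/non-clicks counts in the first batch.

16 clicks and 5 non-clicks

Because Beta–binomial updating is additive in the counts, the combined data contributed (α_post−α_prior, β_post−β_prior) successes and failures.
Total across both batches: 27−3=24 clicks, 38−16=22 non-clicks.
Subtract the second batch: 24−8=16 clicks and 22−17=5 non-clicks.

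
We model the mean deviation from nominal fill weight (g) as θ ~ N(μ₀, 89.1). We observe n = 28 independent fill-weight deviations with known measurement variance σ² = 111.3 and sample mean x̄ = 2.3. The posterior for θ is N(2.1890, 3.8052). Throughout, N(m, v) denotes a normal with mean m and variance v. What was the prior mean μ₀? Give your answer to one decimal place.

The posterior mean is a precision-weighted average: μ_n = (τ₀μ₀ + τ_data·x̄)/(τ₀+τ_data), with τ₀=1/σ₀² and τ_data=n/σ².
Here τ₀ = 1/89.1 = 0.011223 and τ_data = 28/111.3 = 0.251572, so τ_n = 0.262795.
Rearranging for μ₀: μ₀ = (μ_n·τ_n − τ_data·x̄)/τ₀ = (2.1890·0.262795 − 0.251572·2.3) / 0.011223 = -0.003357/0.011223 ≈ -0.3.

μ₀ = -0.3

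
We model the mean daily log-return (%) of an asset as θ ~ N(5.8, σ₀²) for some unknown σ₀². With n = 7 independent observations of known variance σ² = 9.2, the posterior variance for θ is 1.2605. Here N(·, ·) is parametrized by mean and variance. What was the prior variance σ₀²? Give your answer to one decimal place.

Posterior precision equals prior precision plus data precision: 1/σ_n² = 1/σ₀² + n/σ².
So 1/σ₀² = 1/1.2605 − 7/9.2 = 0.793336 − 0.760870 = 0.032466.
Hence σ₀² = 1/0.032466 ≈ 30.8.

σ₀² = 30.8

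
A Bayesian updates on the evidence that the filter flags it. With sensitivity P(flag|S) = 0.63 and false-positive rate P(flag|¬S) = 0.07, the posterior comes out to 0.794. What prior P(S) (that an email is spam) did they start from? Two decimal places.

In odds form, posterior odds = prior odds × likelihood ratio, so prior odds = posterior odds ÷ LR.
Posterior odds = 0.794/(1−0.794) = 3.8544. LR = 0.63/0.07 = 9.0000.
Prior odds = 3.8544/9.0000 = 0.4283, so P(S) = 0.4283/(1+0.4283) ≈ 0.30.

P(S) = 0.30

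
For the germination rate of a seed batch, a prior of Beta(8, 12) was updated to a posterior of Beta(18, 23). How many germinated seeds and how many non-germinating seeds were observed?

A Beta(α, β) prior with s successes and f failures in binomial data gives a Beta(α+s, β+f) posterior.
Match parameters: s=18−8=10, f=23−12=11.

10 germinated seeds and 11 non-germinating seeds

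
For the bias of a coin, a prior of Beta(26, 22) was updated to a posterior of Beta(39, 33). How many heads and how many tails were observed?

13 heads and 11 tails

Beta is conjugate to the binomial likelihood: posterior = Beta(α+s, β+f).
Match parameters: s=39−26=13, f=33−22=11.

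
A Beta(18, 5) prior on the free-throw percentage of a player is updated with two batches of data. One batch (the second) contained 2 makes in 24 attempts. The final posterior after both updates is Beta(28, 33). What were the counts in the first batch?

8 makes and 6 misses

Because Beta–binomial updating is additive in the counts, the combined data contributed (α_post−α_prior, β_post−β_prior) successes and failures.
Total across both batches: 28−18=10 makes, 33−5=28 misses.
Subtract the second batch: 10−2=8 makes and 28−22=6 misses.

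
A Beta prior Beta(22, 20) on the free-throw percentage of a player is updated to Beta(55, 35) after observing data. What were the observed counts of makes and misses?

Beta is conjugate to the binomial likelihood: posterior = Beta(a+s, b+f).
So s = 55 − 22 = 33 and f = 35 − 20 = 15.

33 makes and 15 misses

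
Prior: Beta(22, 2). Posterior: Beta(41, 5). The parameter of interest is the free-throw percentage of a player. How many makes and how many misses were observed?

19 makes and 3 misses

A Beta(a, b) prior with s successes and f failures in binomial data gives a Beta(a+s, b+f) posterior.
So s = 41 − 22 = 19 and f = 5 − 2 = 3.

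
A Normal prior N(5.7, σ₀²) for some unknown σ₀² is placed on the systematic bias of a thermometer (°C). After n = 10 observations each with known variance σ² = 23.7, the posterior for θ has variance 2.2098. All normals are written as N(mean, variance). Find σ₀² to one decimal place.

For the Normal–Normal model with known σ², precisions add: τ_n = τ₀ + n/σ².
So 1/σ₀² = 1/2.2098 − 10/23.7 = 0.452530 − 0.421941 = 0.030589.
Hence σ₀² = 1/0.030589 ≈ 32.7.

σ₀² = 32.7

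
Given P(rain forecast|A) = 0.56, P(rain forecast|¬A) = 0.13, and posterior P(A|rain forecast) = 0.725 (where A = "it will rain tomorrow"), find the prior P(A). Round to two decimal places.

P(A) = 0.38

Bayes' rule in odds form gives O(A|E) = O(A)·[P(E|A)/P(E|¬A)], hence O(A) = O(A|E)/LR.
Posterior odds = 0.725/(1−0.725) = 2.6364. LR = 0.56/0.13 = 4.3077.
Prior odds = 2.6364/4.3077 = 0.6120, so P(A) = 0.6120/(1+0.6120) ≈ 0.38.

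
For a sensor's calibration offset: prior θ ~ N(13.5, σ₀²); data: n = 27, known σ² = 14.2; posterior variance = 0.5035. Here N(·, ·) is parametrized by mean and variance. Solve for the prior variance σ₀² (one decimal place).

For the Normal–Normal model with known σ², precisions add: τ_n = τ₀ + n/σ².
So 1/σ₀² = 1/0.5035 − 27/14.2 = 1.986097 − 1.901408 = 0.084689.
Hence σ₀² = 1/0.084689 ≈ 11.8.

σ₀² = 11.8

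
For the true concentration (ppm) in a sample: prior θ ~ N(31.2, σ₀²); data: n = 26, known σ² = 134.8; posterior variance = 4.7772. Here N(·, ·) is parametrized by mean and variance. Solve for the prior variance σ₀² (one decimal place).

σ₀² = 60.8

Posterior precision equals prior precision plus data precision: 1/σ_n² = 1/σ₀² + n/σ².
So 1/σ₀² = 1/4.7772 − 26/134.8 = 0.209328 − 0.192878 = 0.016450.
Hence σ₀² = 1/0.016450 ≈ 60.8.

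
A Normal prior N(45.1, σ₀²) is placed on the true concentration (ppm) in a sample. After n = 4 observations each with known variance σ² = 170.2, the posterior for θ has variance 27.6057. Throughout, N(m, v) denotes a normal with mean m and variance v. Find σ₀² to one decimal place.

For the Normal–Normal model with known σ², precisions add: τ_n = τ₀ + n/σ².
So 1/σ₀² = 1/27.6057 − 4/170.2 = 0.036224 − 0.023502 = 0.012722.
Hence σ₀² = 1/0.012722 ≈ 78.6.

σ₀² = 78.6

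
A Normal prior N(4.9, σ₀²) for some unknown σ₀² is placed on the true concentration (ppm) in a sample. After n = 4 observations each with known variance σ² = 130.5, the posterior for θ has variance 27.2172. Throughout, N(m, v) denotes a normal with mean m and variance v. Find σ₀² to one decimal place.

σ₀² = 164.2

For the Normal–Normal model with known σ², precisions add: τ_n = τ₀ + n/σ².
So 1/σ₀² = 1/27.2172 − 4/130.5 = 0.036741 − 0.030651 = 0.006090.
Hence σ₀² = 1/0.006090 ≈ 164.2.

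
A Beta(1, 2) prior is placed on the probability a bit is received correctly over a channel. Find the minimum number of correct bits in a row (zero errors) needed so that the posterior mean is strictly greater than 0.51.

k = 2

After k correct bits and 0 errors the posterior is Beta(1+k, 2), with mean (1+k)/(1+2+k).
Set (1+k)/(3+k) > 0.51 and solve: k > (0.51·3 − 1)/(1 − 0.51) = 1.082.
The smallest integer exceeding 1.082 is 2.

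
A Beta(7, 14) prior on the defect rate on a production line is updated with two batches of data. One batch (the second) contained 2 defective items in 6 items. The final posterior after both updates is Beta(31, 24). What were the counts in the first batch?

22 defective items and 6 good items

Sequential conjugate updates are equivalent to a single update on the pooled data, so total successes = posterior α − prior α and total failures = posterior β − prior β.
Total across both batches: 31−7=24 defective items, 24−14=10 good items.
Subtract the second batch: 24−2=22 defective items and 10−4=6 good items.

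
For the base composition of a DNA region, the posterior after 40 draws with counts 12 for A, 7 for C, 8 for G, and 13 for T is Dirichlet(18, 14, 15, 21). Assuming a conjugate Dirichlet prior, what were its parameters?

Dirichlet(6, 7, 7, 8)

For a Dirichlet(α) prior with multinomial counts c, the posterior is Dirichlet(α + c) componentwise.
Subtract each count from the matching posterior parameter: 18−12=6, 14−7=7, 15−8=7, 21−13=8.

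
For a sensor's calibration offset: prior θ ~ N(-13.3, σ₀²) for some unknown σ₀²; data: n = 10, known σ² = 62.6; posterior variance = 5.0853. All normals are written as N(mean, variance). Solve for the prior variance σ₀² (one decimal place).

Posterior precision equals prior precision plus data precision: 1/σ_n² = 1/σ₀² + n/σ².
So 1/σ₀² = 1/5.0853 − 10/62.6 = 0.196645 − 0.159744 = 0.036901.
Hence σ₀² = 1/0.036901 ≈ 27.1.

σ₀² = 27.1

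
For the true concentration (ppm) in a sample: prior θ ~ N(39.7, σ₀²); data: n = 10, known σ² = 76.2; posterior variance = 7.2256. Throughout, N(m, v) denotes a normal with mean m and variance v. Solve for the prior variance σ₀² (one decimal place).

For the Normal–Normal model with known σ², precisions add: τ_n = τ₀ + n/σ².
So 1/σ₀² = 1/7.2256 − 10/76.2 = 0.138397 − 0.131234 = 0.007163.
Hence σ₀² = 1/0.007163 ≈ 139.6.

σ₀² = 139.6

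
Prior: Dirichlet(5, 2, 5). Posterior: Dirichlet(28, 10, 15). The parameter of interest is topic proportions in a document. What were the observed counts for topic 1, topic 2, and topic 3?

For a Dirichlet(α) prior with multinomial counts c, the posterior is Dirichlet(α + c) componentwise.
Counts are posterior − prior componentwise: 28−5=23, 10−2=8, 15−5=10.

counts (23, 8, 10)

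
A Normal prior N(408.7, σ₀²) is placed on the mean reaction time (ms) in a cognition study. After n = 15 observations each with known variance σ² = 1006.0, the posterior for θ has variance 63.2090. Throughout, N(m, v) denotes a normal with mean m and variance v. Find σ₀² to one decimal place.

σ₀² = 1098.9

Posterior precision equals prior precision plus data precision: 1/σ_n² = 1/σ₀² + n/σ².
So 1/σ₀² = 1/63.2090 − 15/1006.0 = 0.015821 − 0.014911 = 0.000910.
Hence σ₀² = 1/0.000910 ≈ 1098.9.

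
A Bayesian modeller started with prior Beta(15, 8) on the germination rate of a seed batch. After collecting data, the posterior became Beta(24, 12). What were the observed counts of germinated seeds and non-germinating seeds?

9 germinated seeds and 4 non-germinating seeds

Beta is conjugate to the binomial likelihood: posterior = Beta(a+s, b+f).
So s = 24 − 15 = 9 and f = 12 − 8 = 4.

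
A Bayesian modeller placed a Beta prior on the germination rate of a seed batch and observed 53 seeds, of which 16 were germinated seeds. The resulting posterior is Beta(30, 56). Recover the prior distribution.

Beta(14, 19)

Beta is conjugate to the binomial likelihood: posterior = Beta(a+s, b+f).
Subtract the data counts: 30−16=14, 56−37=19.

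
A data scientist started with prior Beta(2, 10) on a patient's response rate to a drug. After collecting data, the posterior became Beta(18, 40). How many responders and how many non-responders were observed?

16 responders and 30 non-responders

Beta is conjugate to the binomial likelihood: posterior = Beta(a+s, b+f).
Match parameters: s=18−2=16, f=40−10=30.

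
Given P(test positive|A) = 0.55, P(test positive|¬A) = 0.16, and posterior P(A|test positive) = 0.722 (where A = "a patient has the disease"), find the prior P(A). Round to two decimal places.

In odds form, posterior odds = prior odds × likelihood ratio, so prior odds = posterior odds ÷ LR.
Posterior odds = 0.722/(1−0.722) = 2.5971. LR = 0.55/0.16 = 3.4375.
Prior odds = 2.5971/3.4375 = 0.7555, so P(A) = 0.7555/(1+0.7555) ≈ 0.43.

P(A) = 0.43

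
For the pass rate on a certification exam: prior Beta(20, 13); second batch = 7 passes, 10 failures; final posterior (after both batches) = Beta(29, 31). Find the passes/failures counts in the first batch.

Because Beta–binomial updating is additive in the counts, the combined data contributed (α_post−α_prior, β_post−β_prior) successes and failures.
Total across both batches: 29−20=9 passes, 31−13=18 failures.
Subtract the second batch: 9−7=2 passes and 18−10=8 failures.

2 passes and 8 failures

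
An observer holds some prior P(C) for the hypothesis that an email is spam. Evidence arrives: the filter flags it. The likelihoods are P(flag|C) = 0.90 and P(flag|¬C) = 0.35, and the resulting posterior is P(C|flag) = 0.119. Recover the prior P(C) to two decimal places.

P(C) = 0.05

Bayes' rule in odds form gives O(C|E) = O(C)·[P(E|C)/P(E|¬C)], hence O(C) = O(C|E)/LR.
Posterior odds = 0.119/(1−0.119) = 0.1351. LR = 0.90/0.35 = 2.5714.
Prior odds = 0.1351/2.5714 = 0.0525, so P(C) = 0.0525/(1+0.0525) ≈ 0.05.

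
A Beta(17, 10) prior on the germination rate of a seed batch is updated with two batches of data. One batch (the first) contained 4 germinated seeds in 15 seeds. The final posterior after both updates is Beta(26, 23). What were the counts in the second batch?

Because Beta–binomial updating is additive in the counts, the combined data contributed (α_post−α_prior, β_post−β_prior) successes and failures.
Total across both batches: 26−17=9 germinated seeds, 23−10=13 non-germinating seeds.
Subtract the first batch: 9−4=5 germinated seeds and 13−11=2 non-germinating seeds.

5 germinated seeds and 2 non-germinating seeds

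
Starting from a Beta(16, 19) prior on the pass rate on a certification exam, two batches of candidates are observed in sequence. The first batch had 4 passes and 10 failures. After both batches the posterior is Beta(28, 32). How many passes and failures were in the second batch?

Because Beta–binomial updating is additive in the counts, the combined data contributed (α_post−α_prior, β_post−β_prior) successes and failures.
Total across both batches: 28−16=12 passes, 32−19=13 failures.
Subtract the first batch: 12−4=8 passes and 13−10=3 failures.

8 passes and 3 failures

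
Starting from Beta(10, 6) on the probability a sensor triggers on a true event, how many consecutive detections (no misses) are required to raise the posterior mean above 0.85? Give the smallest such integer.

After k detections and 0 misses the posterior is Beta(10+k, 6), with mean (10+k)/(10+6+k).
Set (10+k)/(16+k) > 0.85 and solve: k > (0.85·16 − 10)/(1 − 0.85) = 24.000.
The smallest integer exceeding 24.000 is 25.

k = 25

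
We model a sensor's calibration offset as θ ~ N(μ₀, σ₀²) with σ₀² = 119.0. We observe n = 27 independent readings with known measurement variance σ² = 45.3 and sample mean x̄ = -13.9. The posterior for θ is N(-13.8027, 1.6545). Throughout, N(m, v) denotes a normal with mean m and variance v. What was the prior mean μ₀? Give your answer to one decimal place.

The posterior mean is a precision-weighted average: μ_n = (τ₀μ₀ + τ_data·x̄)/(τ₀+τ_data), with τ₀=1/σ₀² and τ_data=n/σ².
Here τ₀ = 1/119.0 = 0.008403 and τ_data = 27/45.3 = 0.596026, so τ_n = 0.604429.
Rearranging for μ₀: μ₀ = (μ_n·τ_n − τ_data·x̄)/τ₀ = (-13.8027·0.604429 − 0.596026·-13.9) / 0.008403 = -0.057991/0.008403 ≈ -6.9.

μ₀ = -6.9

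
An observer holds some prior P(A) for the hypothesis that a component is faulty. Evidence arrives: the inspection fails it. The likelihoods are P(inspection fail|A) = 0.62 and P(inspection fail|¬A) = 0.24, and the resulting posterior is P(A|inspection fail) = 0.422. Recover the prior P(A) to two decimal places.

P(A) = 0.22

In odds form, posterior odds = prior odds × likelihood ratio, so prior odds = posterior odds ÷ LR.
Posterior odds = 0.422/(1−0.422) = 0.7301. LR = 0.62/0.24 = 2.5833.
Prior odds = 0.7301/2.5833 = 0.2826, so P(A) = 0.2826/(1+0.2826) ≈ 0.22.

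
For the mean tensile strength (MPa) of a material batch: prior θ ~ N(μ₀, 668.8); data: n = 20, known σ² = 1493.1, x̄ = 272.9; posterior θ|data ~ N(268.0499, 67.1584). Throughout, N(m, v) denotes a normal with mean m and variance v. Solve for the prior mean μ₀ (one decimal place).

μ₀ = 224.6

The posterior mean is a precision-weighted average: μ_n = (τ₀μ₀ + τ_data·x̄)/(τ₀+τ_data), with τ₀=1/σ₀² and τ_data=n/σ².
Here τ₀ = 1/668.8 = 0.001495 and τ_data = 20/1493.1 = 0.013395, so τ_n = 0.014890.
Rearranging for μ₀: μ₀ = (μ_n·τ_n − τ_data·x̄)/τ₀ = (268.0499·0.014890 − 0.013395·272.9) / 0.001495 = 0.335768/0.001495 ≈ 224.6.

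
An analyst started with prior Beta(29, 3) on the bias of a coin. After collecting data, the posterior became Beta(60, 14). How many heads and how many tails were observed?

31 heads and 11 tails

Under Beta–binomial conjugacy the posterior parameters are (a+s, b+f).
Match parameters: s=60−29=31, f=14−3=11.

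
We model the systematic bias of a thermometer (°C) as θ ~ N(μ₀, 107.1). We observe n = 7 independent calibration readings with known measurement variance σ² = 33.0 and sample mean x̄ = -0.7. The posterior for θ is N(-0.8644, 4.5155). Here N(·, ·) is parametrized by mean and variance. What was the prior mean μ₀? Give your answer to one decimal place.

The posterior mean is a precision-weighted average: μ_n = (τ₀μ₀ + τ_data·x̄)/(τ₀+τ_data), with τ₀=1/σ₀² and τ_data=n/σ².
Here τ₀ = 1/107.1 = 0.009337 and τ_data = 7/33.0 = 0.212121, so τ_n = 0.221458.
Rearranging for μ₀: μ₀ = (μ_n·τ_n − τ_data·x̄)/τ₀ = (-0.8644·0.221458 − 0.212121·-0.7) / 0.009337 = -0.042944/0.009337 ≈ -4.6.

μ₀ = -4.6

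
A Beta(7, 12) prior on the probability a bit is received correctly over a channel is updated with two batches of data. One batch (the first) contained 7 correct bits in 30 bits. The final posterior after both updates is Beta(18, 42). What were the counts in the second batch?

4 correct bits and 7 errors

Sequential conjugate updates are equivalent to a single update on the pooled data, so total successes = posterior α − prior α and total failures = posterior β − prior β.
Total across both batches: 18−7=11 correct bits, 42−12=30 errors.
Subtract the first batch: 11−7=4 correct bits and 30−23=7 errors.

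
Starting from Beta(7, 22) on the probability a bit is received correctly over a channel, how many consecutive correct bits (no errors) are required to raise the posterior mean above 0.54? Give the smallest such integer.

After k correct bits and 0 errors the posterior is Beta(7+k, 22), with mean (7+k)/(7+22+k).
Set (7+k)/(29+k) > 0.54 and solve: k > (0.54·29 − 7)/(1 − 0.54) = 18.826.
The smallest integer exceeding 18.826 is 19, and checking k=19: (26)/(48) = 0.5417 > 0.54.

k = 19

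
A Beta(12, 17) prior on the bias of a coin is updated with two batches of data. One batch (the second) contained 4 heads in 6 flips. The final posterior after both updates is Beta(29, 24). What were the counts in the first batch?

13 heads and 5 tails

Because Beta–binomial updating is additive in the counts, the combined data contributed (α_post−α_prior, β_post−β_prior) successes and failures.
Total across both batches: 29−12=17 heads, 24−17=7 tails.
Subtract the second batch: 17−4=13 heads and 7−2=5 tails.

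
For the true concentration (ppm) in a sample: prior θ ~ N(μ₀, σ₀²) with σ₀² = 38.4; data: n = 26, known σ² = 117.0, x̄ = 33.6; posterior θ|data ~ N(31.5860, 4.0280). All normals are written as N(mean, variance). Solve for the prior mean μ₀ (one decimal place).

With known observation variance, the Normal–Normal posterior has precision τ_n = τ₀ + n/σ² and mean μ_n = (τ₀μ₀ + (n/σ²)x̄)/τ_n.
Here τ₀ = 1/38.4 = 0.026042 and τ_data = 26/117.0 = 0.222222, so τ_n = 0.248264.
Rearranging for μ₀: μ₀ = (μ_n·τ_n − τ_data·x̄)/τ₀ = (31.5860·0.248264 − 0.222222·33.6) / 0.026042 = 0.375008/0.026042 ≈ 14.4.

μ₀ = 14.4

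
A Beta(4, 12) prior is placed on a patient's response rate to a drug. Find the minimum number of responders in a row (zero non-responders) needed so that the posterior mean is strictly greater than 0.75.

k = 33

After k responders and 0 non-responders the posterior is Beta(4+k, 12), with mean (4+k)/(4+12+k).
Set (4+k)/(16+k) > 0.75 and solve: k > (0.75·16 − 4)/(1 − 0.75) = 32.000.
The smallest integer exceeding 32.000 is 33.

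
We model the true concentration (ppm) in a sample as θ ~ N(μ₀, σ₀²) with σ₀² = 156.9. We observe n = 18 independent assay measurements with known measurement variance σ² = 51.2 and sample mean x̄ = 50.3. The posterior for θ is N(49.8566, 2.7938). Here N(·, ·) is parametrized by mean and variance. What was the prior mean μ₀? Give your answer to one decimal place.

With known observation variance, the Normal–Normal posterior has precision τ_n = τ₀ + n/σ² and mean μ_n = (τ₀μ₀ + (n/σ²)x̄)/τ_n.
Here τ₀ = 1/156.9 = 0.006373 and τ_data = 18/51.2 = 0.351562, so τ_n = 0.357935.
Rearranging for μ₀: μ₀ = (μ_n·τ_n − τ_data·x̄)/τ₀ = (49.8566·0.357935 − 0.351562·50.3) / 0.006373 = 0.161854/0.006373 ≈ 25.4.

μ₀ = 25.4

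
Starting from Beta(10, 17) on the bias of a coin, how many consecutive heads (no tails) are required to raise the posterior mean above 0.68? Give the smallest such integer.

After k heads and 0 tails the posterior is Beta(10+k, 17), with mean (10+k)/(10+17+k).
Set (10+k)/(27+k) > 0.68 and solve: k > (0.68·27 − 10)/(1 − 0.68) = 26.125.
The smallest integer exceeding 26.125 is 27, and checking k=27: (37)/(54) = 0.6852 > 0.68.

k = 27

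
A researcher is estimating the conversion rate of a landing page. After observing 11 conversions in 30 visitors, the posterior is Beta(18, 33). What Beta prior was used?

A Beta(a, b) prior with s successes and f failures in binomial data gives a Beta(a+s, b+f) posterior.
Subtract the data counts: 18−11=7, 33−19=14.

Beta(7, 14)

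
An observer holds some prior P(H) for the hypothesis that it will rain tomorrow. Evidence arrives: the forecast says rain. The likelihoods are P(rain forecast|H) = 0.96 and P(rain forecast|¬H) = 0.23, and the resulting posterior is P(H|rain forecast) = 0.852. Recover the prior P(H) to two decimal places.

Bayes' rule in odds form gives O(H|E) = O(H)·[P(E|H)/P(E|¬H)], hence O(H) = O(H|E)/LR.
Posterior odds = 0.852/(1−0.852) = 5.7568. LR = 0.96/0.23 = 4.1739.
Prior odds = 5.7568/4.1739 = 1.3792, so P(H) = 1.3792/(1+1.3792) ≈ 0.58.

P(H) = 0.58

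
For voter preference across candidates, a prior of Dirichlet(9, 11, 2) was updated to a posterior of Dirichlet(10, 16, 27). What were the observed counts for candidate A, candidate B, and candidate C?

counts (1, 5, 25)

For a Dirichlet(α) prior with multinomial counts c, the posterior is Dirichlet(α + c) componentwise.
Counts are posterior − prior componentwise: 10−9=1, 16−11=5, 27−2=25.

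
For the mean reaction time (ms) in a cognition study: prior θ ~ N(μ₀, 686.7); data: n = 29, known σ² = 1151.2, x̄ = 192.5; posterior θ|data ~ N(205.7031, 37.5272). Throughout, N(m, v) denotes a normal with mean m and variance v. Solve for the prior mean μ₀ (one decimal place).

The posterior mean is a precision-weighted average: μ_n = (τ₀μ₀ + τ_data·x̄)/(τ₀+τ_data), with τ₀=1/σ₀² and τ_data=n/σ².
Here τ₀ = 1/686.7 = 0.001456 and τ_data = 29/1151.2 = 0.025191, so τ_n = 0.026647.
Rearranging for μ₀: μ₀ = (μ_n·τ_n − τ_data·x̄)/τ₀ = (205.7031·0.026647 − 0.025191·192.5) / 0.001456 = 0.632103/0.001456 ≈ 434.1.

μ₀ = 434.1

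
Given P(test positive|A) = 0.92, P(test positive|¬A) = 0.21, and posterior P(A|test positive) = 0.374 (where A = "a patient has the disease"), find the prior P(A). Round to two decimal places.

P(A) = 0.12

In odds form, posterior odds = prior odds × likelihood ratio, so prior odds = posterior odds ÷ LR.
Posterior odds = 0.374/(1−0.374) = 0.5974. LR = 0.92/0.21 = 4.3810.
Prior odds = 0.5974/4.3810 = 0.1364, so P(A) = 0.1364/(1+0.1364) ≈ 0.12.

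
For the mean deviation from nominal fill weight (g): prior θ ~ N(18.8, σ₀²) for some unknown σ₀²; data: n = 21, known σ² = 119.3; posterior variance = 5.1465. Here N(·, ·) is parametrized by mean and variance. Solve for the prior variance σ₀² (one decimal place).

σ₀² = 54.7

For the Normal–Normal model with known σ², precisions add: τ_n = τ₀ + n/σ².
So 1/σ₀² = 1/5.1465 − 21/119.3 = 0.194307 − 0.176027 = 0.018280.
Hence σ₀² = 1/0.018280 ≈ 54.7.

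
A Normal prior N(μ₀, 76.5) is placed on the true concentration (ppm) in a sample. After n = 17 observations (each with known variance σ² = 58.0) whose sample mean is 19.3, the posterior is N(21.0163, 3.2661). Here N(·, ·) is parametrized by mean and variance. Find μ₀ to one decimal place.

μ₀ = 59.5

With known observation variance, the Normal–Normal posterior has precision τ_n = τ₀ + n/σ² and mean μ_n = (τ₀μ₀ + (n/σ²)x̄)/τ_n.
Here τ₀ = 1/76.5 = 0.013072 and τ_data = 17/58.0 = 0.293103, so τ_n = 0.306175.
Rearranging for μ₀: μ₀ = (μ_n·τ_n − τ_data·x̄)/τ₀ = (21.0163·0.306175 − 0.293103·19.3) / 0.013072 = 0.777778/0.013072 ≈ 59.5.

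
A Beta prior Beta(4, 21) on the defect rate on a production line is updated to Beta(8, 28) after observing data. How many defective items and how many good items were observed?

A Beta(α, β) prior with s successes and f failures in binomial data gives a Beta(α+s, β+f) posterior.
So s = 8 − 4 = 4 and f = 28 − 21 = 7.

4 defective items and 7 good items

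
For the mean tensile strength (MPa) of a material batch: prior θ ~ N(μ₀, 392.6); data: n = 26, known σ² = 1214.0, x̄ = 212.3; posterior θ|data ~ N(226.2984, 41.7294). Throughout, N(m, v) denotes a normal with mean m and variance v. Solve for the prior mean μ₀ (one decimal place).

μ₀ = 344.0

The posterior mean is a precision-weighted average: μ_n = (τ₀μ₀ + τ_data·x̄)/(τ₀+τ_data), with τ₀=1/σ₀² and τ_data=n/σ².
Here τ₀ = 1/392.6 = 0.002547 and τ_data = 26/1214.0 = 0.021417, so τ_n = 0.023964.
Rearranging for μ₀: μ₀ = (μ_n·τ_n − τ_data·x̄)/τ₀ = (226.2984·0.023964 − 0.021417·212.3) / 0.002547 = 0.876186/0.002547 ≈ 344.0.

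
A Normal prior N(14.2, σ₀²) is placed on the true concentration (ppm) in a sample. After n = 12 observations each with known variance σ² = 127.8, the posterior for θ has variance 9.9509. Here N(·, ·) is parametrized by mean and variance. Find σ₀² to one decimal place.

For the Normal–Normal model with known σ², precisions add: τ_n = τ₀ + n/σ².
So 1/σ₀² = 1/9.9509 − 12/127.8 = 0.100493 − 0.093897 = 0.006596.
Hence σ₀² = 1/0.006596 ≈ 151.6.

σ₀² = 151.6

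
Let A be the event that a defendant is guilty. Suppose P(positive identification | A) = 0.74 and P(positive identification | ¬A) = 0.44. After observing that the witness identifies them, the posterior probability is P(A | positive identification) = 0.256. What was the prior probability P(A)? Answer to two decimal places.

P(A) = 0.17

Bayes' rule in odds form gives O(A|E) = O(A)·[P(E|A)/P(E|¬A)], hence O(A) = O(A|E)/LR.
Posterior odds = 0.256/(1−0.256) = 0.3441. LR = 0.74/0.44 = 1.6818.
Prior odds = 0.3441/1.6818 = 0.2046, so P(A) = 0.2046/(1+0.2046) ≈ 0.17.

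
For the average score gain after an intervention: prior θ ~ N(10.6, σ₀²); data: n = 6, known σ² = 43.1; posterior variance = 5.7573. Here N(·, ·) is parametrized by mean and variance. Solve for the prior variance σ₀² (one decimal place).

σ₀² = 29.0

For the Normal–Normal model with known σ², precisions add: τ_n = τ₀ + n/σ².
So 1/σ₀² = 1/5.7573 − 6/43.1 = 0.173693 − 0.139211 = 0.034482.
Hence σ₀² = 1/0.034482 ≈ 29.0.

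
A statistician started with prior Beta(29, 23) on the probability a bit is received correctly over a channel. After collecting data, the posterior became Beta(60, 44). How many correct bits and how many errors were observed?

Under Beta–binomial conjugacy the posterior parameters are (a+s, b+f).
Match parameters: s=60−29=31, f=44−23=21.

31 correct bits and 21 errors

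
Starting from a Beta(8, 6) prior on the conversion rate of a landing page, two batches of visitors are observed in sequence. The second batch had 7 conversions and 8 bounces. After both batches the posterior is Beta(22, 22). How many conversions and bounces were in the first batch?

Because Beta–binomial updating is additive in the counts, the combined data contributed (α_post−α_prior, β_post−β_prior) successes and failures.
Total across both batches: 22−8=14 conversions, 22−6=16 bounces.
Subtract the second batch: 14−7=7 conversions and 16−8=8 bounces.

7 conversions and 8 bounces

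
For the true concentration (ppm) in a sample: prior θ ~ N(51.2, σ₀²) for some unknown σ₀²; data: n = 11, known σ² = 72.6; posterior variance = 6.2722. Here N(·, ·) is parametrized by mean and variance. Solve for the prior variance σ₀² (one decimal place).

For the Normal–Normal model with known σ², precisions add: τ_n = τ₀ + n/σ².
So 1/σ₀² = 1/6.2722 − 11/72.6 = 0.159434 − 0.151515 = 0.007919.
Hence σ₀² = 1/0.007919 ≈ 126.3.

σ₀² = 126.3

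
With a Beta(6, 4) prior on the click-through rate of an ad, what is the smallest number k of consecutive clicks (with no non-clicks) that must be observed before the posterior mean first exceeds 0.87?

k = 21

After k clicks and 0 non-clicks the posterior is Beta(6+k, 4), with mean (6+k)/(6+4+k).
Set (6+k)/(10+k) > 0.87 and solve: k > (0.87·10 − 6)/(1 − 0.87) = 20.769.
The smallest integer exceeding 20.769 is 21, and checking k=21: (27)/(31) = 0.8710 > 0.87.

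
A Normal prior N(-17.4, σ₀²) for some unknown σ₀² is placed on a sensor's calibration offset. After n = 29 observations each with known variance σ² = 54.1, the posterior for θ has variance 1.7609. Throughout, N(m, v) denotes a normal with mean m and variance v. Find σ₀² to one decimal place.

Posterior precision equals prior precision plus data precision: 1/σ_n² = 1/σ₀² + n/σ².
So 1/σ₀² = 1/1.7609 − 29/54.1 = 0.567891 − 0.536044 = 0.031847.
Hence σ₀² = 1/0.031847 ≈ 31.4.

σ₀² = 31.4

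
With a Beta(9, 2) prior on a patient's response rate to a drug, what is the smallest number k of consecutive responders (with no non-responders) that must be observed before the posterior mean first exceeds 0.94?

After k responders and 0 non-responders the posterior is Beta(9+k, 2), with mean (9+k)/(9+2+k).
Set (9+k)/(11+k) > 0.94 and solve: k > (0.94·11 − 9)/(1 − 0.94) = 22.333.
The smallest integer exceeding 22.333 is 23.

k = 23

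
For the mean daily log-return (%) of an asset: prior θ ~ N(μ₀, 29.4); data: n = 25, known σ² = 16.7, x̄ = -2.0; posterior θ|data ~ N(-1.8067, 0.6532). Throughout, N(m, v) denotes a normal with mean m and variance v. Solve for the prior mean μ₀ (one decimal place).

The posterior mean is a precision-weighted average: μ_n = (τ₀μ₀ + τ_data·x̄)/(τ₀+τ_data), with τ₀=1/σ₀² and τ_data=n/σ².
Here τ₀ = 1/29.4 = 0.034014 and τ_data = 25/16.7 = 1.497006, so τ_n = 1.531020.
Rearranging for μ₀: μ₀ = (μ_n·τ_n − τ_data·x̄)/τ₀ = (-1.8067·1.531020 − 1.497006·-2.0) / 0.034014 = 0.227918/0.034014 ≈ 6.7.

μ₀ = 6.7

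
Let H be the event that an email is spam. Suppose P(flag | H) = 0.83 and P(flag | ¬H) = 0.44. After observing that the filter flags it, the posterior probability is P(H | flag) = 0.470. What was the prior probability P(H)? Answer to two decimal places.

P(H) = 0.32

Bayes' rule in odds form gives O(H|E) = O(H)·[P(E|H)/P(E|¬H)], hence O(H) = O(H|E)/LR.
Posterior odds = 0.470/(1−0.470) = 0.8868. LR = 0.83/0.44 = 1.8864.
Prior odds = 0.8868/1.8864 = 0.4701, so P(H) = 0.4701/(1+0.4701) ≈ 0.32.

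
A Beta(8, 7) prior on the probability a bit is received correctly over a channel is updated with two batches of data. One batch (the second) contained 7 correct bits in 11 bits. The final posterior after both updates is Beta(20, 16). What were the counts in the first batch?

5 correct bits and 5 errors

Sequential conjugate updates are equivalent to a single update on the pooled data, so total successes = posterior α − prior α and total failures = posterior β − prior β.
Total across both batches: 20−8=12 correct bits, 16−7=9 errors.
Subtract the second batch: 12−7=5 correct bits and 9−4=5 errors.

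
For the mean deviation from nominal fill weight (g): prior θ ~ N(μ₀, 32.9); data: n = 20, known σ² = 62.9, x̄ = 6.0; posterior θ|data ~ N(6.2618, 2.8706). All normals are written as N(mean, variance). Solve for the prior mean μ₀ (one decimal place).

μ₀ = 9.0

With known observation variance, the Normal–Normal posterior has precision τ_n = τ₀ + n/σ² and mean μ_n = (τ₀μ₀ + (n/σ²)x̄)/τ_n.
Here τ₀ = 1/32.9 = 0.030395 and τ_data = 20/62.9 = 0.317965, so τ_n = 0.348360.
Rearranging for μ₀: μ₀ = (μ_n·τ_n − τ_data·x̄)/τ₀ = (6.2618·0.348360 − 0.317965·6.0) / 0.030395 = 0.273571/0.030395 ≈ 9.0.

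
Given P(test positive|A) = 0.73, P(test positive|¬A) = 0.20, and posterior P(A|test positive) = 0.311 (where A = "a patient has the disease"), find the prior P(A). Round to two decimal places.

Bayes' rule in odds form gives O(A|E) = O(A)·[P(E|A)/P(E|¬A)], hence O(A) = O(A|E)/LR.
Posterior odds = 0.311/(1−0.311) = 0.4514. LR = 0.73/0.20 = 3.6500.
Prior odds = 0.4514/3.6500 = 0.1237, so P(A) = 0.1237/(1+0.1237) ≈ 0.11.

P(A) = 0.11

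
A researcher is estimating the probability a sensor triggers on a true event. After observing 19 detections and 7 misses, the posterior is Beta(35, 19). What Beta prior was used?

Beta(16, 12)

Beta is conjugate to the binomial likelihood: posterior = Beta(α+s, β+f).
Subtract the data counts: 35−19=16, 19−7=12.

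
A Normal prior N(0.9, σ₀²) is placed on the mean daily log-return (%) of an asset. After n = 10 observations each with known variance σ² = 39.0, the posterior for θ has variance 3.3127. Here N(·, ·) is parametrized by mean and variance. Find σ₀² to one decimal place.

Posterior precision equals prior precision plus data precision: 1/σ_n² = 1/σ₀² + n/σ².
So 1/σ₀² = 1/3.3127 − 10/39.0 = 0.301869 − 0.256410 = 0.045459.
Hence σ₀² = 1/0.045459 ≈ 22.0.

σ₀² = 22.0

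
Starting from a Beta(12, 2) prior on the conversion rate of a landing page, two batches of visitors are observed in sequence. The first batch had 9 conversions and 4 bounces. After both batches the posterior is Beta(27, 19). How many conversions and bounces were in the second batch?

6 conversions and 13 bounces

Because Beta–binomial updating is additive in the counts, the combined data contributed (α_post−α_prior, β_post−β_prior) successes and failures.
Total across both batches: 27−12=15 conversions, 19−2=17 bounces.
Subtract the first batch: 15−9=6 conversions and 17−4=13 bounces.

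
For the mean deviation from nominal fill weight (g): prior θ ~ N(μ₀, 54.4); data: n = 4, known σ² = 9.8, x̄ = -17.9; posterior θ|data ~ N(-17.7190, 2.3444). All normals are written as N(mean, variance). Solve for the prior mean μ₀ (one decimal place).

With known observation variance, the Normal–Normal posterior has precision τ_n = τ₀ + n/σ² and mean μ_n = (τ₀μ₀ + (n/σ²)x̄)/τ_n.
Here τ₀ = 1/54.4 = 0.018382 and τ_data = 4/9.8 = 0.408163, so τ_n = 0.426545.
Rearranging for μ₀: μ₀ = (μ_n·τ_n − τ_data·x̄)/τ₀ = (-17.7190·0.426545 − 0.408163·-17.9) / 0.018382 = -0.251833/0.018382 ≈ -13.7.

μ₀ = -13.7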